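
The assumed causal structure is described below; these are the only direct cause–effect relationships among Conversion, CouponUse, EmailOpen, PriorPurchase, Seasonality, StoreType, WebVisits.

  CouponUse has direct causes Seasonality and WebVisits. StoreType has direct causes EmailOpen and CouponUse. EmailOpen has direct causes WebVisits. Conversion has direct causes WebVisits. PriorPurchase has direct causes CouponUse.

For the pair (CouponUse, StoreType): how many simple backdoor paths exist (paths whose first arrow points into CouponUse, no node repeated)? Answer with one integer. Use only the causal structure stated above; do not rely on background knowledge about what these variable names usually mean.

1

A backdoor path from CouponUse to StoreType is any simple undirected path whose first edge points into CouponUse (i.e. leaves CouponUse via a parent).
Parents of CouponUse: {Seasonality, WebVisits}.
Enumerating:
  P1: CouponUse <- WebVisits -> EmailOpen -> StoreType
That exhausts the simple backdoor paths. Count: 1.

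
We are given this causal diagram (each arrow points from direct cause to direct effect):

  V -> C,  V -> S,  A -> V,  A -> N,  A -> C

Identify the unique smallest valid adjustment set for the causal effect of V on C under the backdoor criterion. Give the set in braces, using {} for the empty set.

Variables eligible for adjustment (non-descendants of V, excluding V and C): {A, N}.
Backdoor paths from V to C:
  P1: V <- A -> C
The empty set is not sufficient: P1 (V <- A -> C) has no collider blocking it and no conditioned non-collider, so it is open.
Try {A}:
  P1: blocked at fork node A ∈ conditioning set.
{A} contains no descendant of V and blocks every backdoor path.
No other singleton works — e.g. {N} leaves P1 open — so {A} is the unique smallest valid adjustment set.

{A}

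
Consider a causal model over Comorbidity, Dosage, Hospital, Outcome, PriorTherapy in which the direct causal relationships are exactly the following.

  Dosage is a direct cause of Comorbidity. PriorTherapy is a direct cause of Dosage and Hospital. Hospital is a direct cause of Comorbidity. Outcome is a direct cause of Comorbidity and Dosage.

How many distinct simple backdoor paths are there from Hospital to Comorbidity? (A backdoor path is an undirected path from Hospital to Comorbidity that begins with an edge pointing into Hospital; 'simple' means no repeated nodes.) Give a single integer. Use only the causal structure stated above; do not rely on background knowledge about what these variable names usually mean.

A backdoor path from Hospital to Comorbidity is any simple undirected path whose first edge points into Hospital (i.e. leaves Hospital via a parent).
Parents of Hospital: {PriorTherapy}.
Enumerating:
  P1: Hospital <- PriorTherapy -> Dosage <- Outcome -> Comorbidity
  P2: Hospital <- PriorTherapy -> Dosage -> Comorbidity
That exhausts the simple backdoor paths. Count: 2.

2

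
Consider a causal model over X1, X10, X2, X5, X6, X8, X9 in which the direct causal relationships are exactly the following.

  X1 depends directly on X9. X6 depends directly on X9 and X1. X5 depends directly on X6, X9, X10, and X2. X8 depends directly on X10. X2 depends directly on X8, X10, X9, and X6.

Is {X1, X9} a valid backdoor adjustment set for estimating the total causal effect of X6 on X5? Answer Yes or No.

Backdoor paths from X6 to X5 (paths whose first edge points into X6):
  P1: X6 <- X9 -> X2 <- X10 -> X5
  P2: X6 <- X9 -> X2 <- X8 <- X10 -> X5
  P3: X6 <- X9 -> X2 -> X5
  P4: X6 <- X9 -> X5
  P5: X6 <- X1 <- X9 -> X2 <- X10 -> X5
  P6: X6 <- X1 <- X9 -> X2 <- X8 <- X10 -> X5
  P7: X6 <- X1 <- X9 -> X2 -> X5
  P8: X6 <- X1 <- X9 -> X5
Condition 1 (no descendant of X6 in the set): holds — descendants of X6 are {X2, X5}; none are in {X1, X9}.
Condition 2 (every backdoor path blocked by {X1, X9}):
  P1: blocked at fork node X9 ∈ conditioning set.
  P2: blocked at fork node X9 ∈ conditioning set.
  P3: blocked at fork node X9 ∈ conditioning set.
  P4: blocked at fork node X9 ∈ conditioning set.
  P5: blocked at chain node X1 ∈ conditioning set.
  P6: blocked at chain node X1 ∈ conditioning set.
  P7: blocked at chain node X1 ∈ conditioning set.
  P8: blocked at chain node X1 ∈ conditioning set.
{X1, X9} satisfies the backdoor criterion.

Yes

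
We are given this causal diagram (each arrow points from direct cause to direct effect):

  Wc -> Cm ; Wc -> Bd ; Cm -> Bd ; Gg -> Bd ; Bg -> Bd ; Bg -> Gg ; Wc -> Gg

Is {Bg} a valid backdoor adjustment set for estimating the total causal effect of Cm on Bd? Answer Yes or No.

No

Backdoor paths from Cm to Bd (paths whose first edge points into Cm):
  P1: Cm <- Wc -> Gg <- Bg -> Bd
  P2: Cm <- Wc -> Gg -> Bd
  P3: Cm <- Wc -> Bd
Condition 1 (no descendant of Cm in the set): holds — descendants of Cm are {Bd}; none are in {Bg}.
Condition 2 (every backdoor path blocked by {Bg}):
  P1: blocked at collider Gg (neither it nor any descendant is in the conditioning set).
  P2: open — no interior node is in the conditioning set.
  P3: open — no interior node is in the conditioning set.
{Bg} does not satisfy the backdoor criterion.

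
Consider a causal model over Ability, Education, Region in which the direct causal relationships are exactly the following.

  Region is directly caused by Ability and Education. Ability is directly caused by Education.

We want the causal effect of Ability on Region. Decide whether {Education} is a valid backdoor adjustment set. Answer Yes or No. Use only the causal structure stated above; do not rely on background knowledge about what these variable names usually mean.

Backdoor paths from Ability to Region (paths whose first edge points into Ability):
  P1: Ability <- Education -> Region
Condition 1 (no descendant of Ability in the set): holds — descendants of Ability are {Region}; none are in {Education}.
Condition 2 (every backdoor path blocked by {Education}):
  P1: blocked at fork node Education ∈ conditioning set.
{Education} satisfies the backdoor criterion.

Yes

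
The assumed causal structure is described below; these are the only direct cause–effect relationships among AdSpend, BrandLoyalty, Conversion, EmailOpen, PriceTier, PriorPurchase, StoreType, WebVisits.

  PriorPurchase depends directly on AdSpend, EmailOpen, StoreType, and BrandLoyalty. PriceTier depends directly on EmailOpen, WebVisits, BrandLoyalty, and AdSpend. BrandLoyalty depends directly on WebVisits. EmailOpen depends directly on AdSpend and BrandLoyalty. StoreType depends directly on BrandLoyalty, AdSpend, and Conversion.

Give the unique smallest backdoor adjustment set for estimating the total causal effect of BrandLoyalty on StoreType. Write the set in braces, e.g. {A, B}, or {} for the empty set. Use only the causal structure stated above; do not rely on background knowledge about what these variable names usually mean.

Variables eligible for adjustment (non-descendants of BrandLoyalty, excluding BrandLoyalty and StoreType): {AdSpend, Conversion, WebVisits}.
Backdoor paths from BrandLoyalty to StoreType:
  P1: BrandLoyalty <- WebVisits -> PriceTier <- AdSpend -> EmailOpen -> PriorPurchase <- StoreType
  P2: BrandLoyalty <- WebVisits -> PriceTier <- AdSpend -> StoreType
  P3: BrandLoyalty <- WebVisits -> PriceTier <- AdSpend -> PriorPurchase <- StoreType
  P4: BrandLoyalty <- WebVisits -> PriceTier <- EmailOpen <- AdSpend -> StoreType
  P5: BrandLoyalty <- WebVisits -> PriceTier <- EmailOpen <- AdSpend -> PriorPurchase <- StoreType
  P6: BrandLoyalty <- WebVisits -> PriceTier <- EmailOpen -> PriorPurchase <- AdSpend -> StoreType
  P7: BrandLoyalty <- WebVisits -> PriceTier <- EmailOpen -> PriorPurchase <- StoreType
Each backdoor path contains an unconditioned collider, so every path is already blocked with the empty conditioning set:
  P1: blocked at collider PriceTier (neither it nor any descendant is in the conditioning set).
  P2: blocked at collider PriceTier (neither it nor any descendant is in the conditioning set).
  P3: blocked at collider PriceTier (neither it nor any descendant is in the conditioning set).
  P4: blocked at collider PriceTier (neither it nor any descendant is in the conditioning set).
  P5: blocked at collider PriceTier (neither it nor any descendant is in the conditioning set).
  P6: blocked at collider PriceTier (neither it nor any descendant is in the conditioning set).
  P7: blocked at collider PriceTier (neither it nor any descendant is in the conditioning set).
The empty set is therefore the unique smallest valid set.

{}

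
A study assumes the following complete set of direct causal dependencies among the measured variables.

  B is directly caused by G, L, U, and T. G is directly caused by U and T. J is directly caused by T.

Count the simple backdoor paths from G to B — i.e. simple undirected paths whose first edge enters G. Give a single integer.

A backdoor path from G to B is any simple undirected path whose first edge points into G (i.e. leaves G via a parent).
Parents of G: {T, U}.
Enumerating:
  P1: G <- T -> B
  P2: G <- U -> B
That exhausts the simple backdoor paths. Count: 2.

2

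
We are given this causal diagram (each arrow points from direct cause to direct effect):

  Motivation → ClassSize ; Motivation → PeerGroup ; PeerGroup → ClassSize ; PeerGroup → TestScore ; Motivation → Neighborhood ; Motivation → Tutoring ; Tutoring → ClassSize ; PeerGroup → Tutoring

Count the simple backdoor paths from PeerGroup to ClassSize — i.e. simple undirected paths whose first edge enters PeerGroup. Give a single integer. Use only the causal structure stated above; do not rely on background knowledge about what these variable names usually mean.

A backdoor path from PeerGroup to ClassSize is any simple undirected path whose first edge points into PeerGroup (i.e. leaves PeerGroup via a parent).
Parents of PeerGroup: {Motivation}.
Enumerating:
  P1: PeerGroup <- Motivation -> Tutoring -> ClassSize
  P2: PeerGroup <- Motivation -> ClassSize
That exhausts the simple backdoor paths. Count: 2.

2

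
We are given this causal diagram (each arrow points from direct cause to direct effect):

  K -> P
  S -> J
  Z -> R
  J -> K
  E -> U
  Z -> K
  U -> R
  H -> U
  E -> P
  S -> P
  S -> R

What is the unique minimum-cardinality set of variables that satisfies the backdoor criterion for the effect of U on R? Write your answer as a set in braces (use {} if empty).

{}

Variables eligible for adjustment (non-descendants of U, excluding U and R): {E, H, J, K, P, S, Z}.
Backdoor paths from U to R:
  P1: U <- E -> P <- S -> J -> K <- Z -> R
  P2: U <- E -> P <- S -> R
  P3: U <- E -> P <- K <- Z -> R
  P4: U <- E -> P <- K <- J <- S -> R
Each backdoor path contains an unconditioned collider, so every path is already blocked with the empty conditioning set:
  P1: blocked at collider P (neither it nor any descendant is in the conditioning set).
  P2: blocked at collider P (neither it nor any descendant is in the conditioning set).
  P3: blocked at collider P (neither it nor any descendant is in the conditioning set).
  P4: blocked at collider P (neither it nor any descendant is in the conditioning set).
The empty set is therefore the unique smallest valid set.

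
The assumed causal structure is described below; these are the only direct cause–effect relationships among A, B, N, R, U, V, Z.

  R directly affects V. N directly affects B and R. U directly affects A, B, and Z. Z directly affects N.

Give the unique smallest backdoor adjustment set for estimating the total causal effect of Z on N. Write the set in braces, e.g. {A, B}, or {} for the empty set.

Variables eligible for adjustment (non-descendants of Z, excluding Z and N): {A, U}.
Backdoor paths from Z to N:
  P1: Z <- U -> B <- N
Each backdoor path contains an unconditioned collider, so every path is already blocked with the empty conditioning set:
  P1: blocked at collider B (neither it nor any descendant is in the conditioning set).
The empty set is therefore the unique smallest valid set.

{}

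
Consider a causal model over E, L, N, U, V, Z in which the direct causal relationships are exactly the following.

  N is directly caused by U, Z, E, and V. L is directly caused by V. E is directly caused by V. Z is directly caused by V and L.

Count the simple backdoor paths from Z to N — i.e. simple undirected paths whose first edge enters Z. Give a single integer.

A backdoor path from Z to N is any simple undirected path whose first edge points into Z (i.e. leaves Z via a parent).
Parents of Z: {L, V}.
Enumerating:
  P1: Z <- V -> E -> N
  P2: Z <- V -> N
  P3: Z <- L <- V -> E -> N
  P4: Z <- L <- V -> N
That exhausts the simple backdoor paths. Count: 4.

4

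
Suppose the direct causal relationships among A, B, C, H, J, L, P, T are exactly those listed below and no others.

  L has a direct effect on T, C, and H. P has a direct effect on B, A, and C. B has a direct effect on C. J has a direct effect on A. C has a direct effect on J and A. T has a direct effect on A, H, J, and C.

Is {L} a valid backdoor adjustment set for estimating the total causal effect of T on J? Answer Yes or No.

Yes

Backdoor paths from T to J (paths whose first edge points into T):
  P1: T <- L -> C <- P -> A <- J
  P2: T <- L -> C <- B <- P -> A <- J
  P3: T <- L -> C -> J
  P4: T <- L -> C -> A <- J
Condition 1 (no descendant of T in the set): holds — descendants of T are {A, C, H, J}; none are in {L}.
Condition 2 (every backdoor path blocked by {L}):
  P1: blocked at fork node L ∈ conditioning set.
  P2: blocked at fork node L ∈ conditioning set.
  P3: blocked at fork node L ∈ conditioning set.
  P4: blocked at fork node L ∈ conditioning set.
{L} satisfies the backdoor criterion.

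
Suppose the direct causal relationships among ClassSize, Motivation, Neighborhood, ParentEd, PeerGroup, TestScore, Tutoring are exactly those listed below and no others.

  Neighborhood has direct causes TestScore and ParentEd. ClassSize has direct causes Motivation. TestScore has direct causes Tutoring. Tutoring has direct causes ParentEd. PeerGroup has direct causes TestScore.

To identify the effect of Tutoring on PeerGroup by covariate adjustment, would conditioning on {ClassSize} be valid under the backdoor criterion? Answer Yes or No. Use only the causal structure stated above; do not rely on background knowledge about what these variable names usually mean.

Backdoor paths from Tutoring to PeerGroup (paths whose first edge points into Tutoring):
  P1: Tutoring <- ParentEd -> Neighborhood <- TestScore -> PeerGroup
Condition 1 (no descendant of Tutoring in the set): holds — descendants of Tutoring are {Neighborhood, PeerGroup, TestScore}; none are in {ClassSize}.
Condition 2 (every backdoor path blocked by {ClassSize}):
  P1: blocked at collider Neighborhood (neither it nor any descendant is in the conditioning set).
{ClassSize} satisfies the backdoor criterion.

Yes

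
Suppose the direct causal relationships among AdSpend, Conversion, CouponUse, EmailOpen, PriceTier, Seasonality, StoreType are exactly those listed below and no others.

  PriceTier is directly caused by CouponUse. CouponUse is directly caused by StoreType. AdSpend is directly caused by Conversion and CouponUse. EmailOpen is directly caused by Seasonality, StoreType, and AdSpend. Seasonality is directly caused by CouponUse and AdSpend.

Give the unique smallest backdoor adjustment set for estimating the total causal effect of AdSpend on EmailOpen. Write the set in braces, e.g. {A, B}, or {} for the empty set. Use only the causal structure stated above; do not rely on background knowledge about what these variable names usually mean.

Variables eligible for adjustment (non-descendants of AdSpend, excluding AdSpend and EmailOpen): {Conversion, CouponUse, PriceTier, StoreType}.
Backdoor paths from AdSpend to EmailOpen:
  P1: AdSpend <- CouponUse <- StoreType -> EmailOpen
  P2: AdSpend <- CouponUse -> Seasonality -> EmailOpen
The empty set is not sufficient: P1 (AdSpend <- CouponUse <- StoreType -> EmailOpen) has no collider blocking it and no conditioned non-collider, so it is open.
Try {CouponUse}:
  P1: blocked at chain node CouponUse ∈ conditioning set.
  P2: blocked at fork node CouponUse ∈ conditioning set.
{CouponUse} contains no descendant of AdSpend and blocks every backdoor path.
No other singleton works — e.g. {Conversion} leaves P1 open — so {CouponUse} is the unique smallest valid adjustment set.

{CouponUse}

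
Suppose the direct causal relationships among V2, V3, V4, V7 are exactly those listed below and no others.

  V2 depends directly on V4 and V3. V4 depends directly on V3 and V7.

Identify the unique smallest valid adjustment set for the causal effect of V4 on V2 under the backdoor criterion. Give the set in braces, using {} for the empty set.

{V3}

Variables eligible for adjustment (non-descendants of V4, excluding V4 and V2): {V3, V7}.
Backdoor paths from V4 to V2:
  P1: V4 <- V3 -> V2
The empty set is not sufficient: P1 (V4 <- V3 -> V2) has no collider blocking it and no conditioned non-collider, so it is open.
Try {V3}:
  P1: blocked at fork node V3 ∈ conditioning set.
{V3} contains no descendant of V4 and blocks every backdoor path.
No other singleton works — e.g. {V7} leaves P1 open — so {V3} is the unique smallest valid adjustment set.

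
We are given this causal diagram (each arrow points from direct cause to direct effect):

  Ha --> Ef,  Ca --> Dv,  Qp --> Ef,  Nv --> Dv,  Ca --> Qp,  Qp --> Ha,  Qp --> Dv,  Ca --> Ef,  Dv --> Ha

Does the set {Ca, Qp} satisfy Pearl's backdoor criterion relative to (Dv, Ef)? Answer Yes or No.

Yes

Backdoor paths from Dv to Ef (paths whose first edge points into Dv):
  P1: Dv <- Ca -> Qp -> Ha -> Ef
  P2: Dv <- Ca -> Qp -> Ef
  P3: Dv <- Ca -> Ef
  P4: Dv <- Qp <- Ca -> Ef
  P5: Dv <- Qp -> Ha -> Ef
  P6: Dv <- Qp -> Ef
Condition 1 (no descendant of Dv in the set): holds — descendants of Dv are {Ef, Ha}; none are in {Ca, Qp}.
Condition 2 (every backdoor path blocked by {Ca, Qp}):
  P1: blocked at fork node Ca ∈ conditioning set.
  P2: blocked at fork node Ca ∈ conditioning set.
  P3: blocked at fork node Ca ∈ conditioning set.
  P4: blocked at chain node Qp ∈ conditioning set.
  P5: blocked at fork node Qp ∈ conditioning set.
  P6: blocked at fork node Qp ∈ conditioning set.
{Ca, Qp} satisfies the backdoor criterion.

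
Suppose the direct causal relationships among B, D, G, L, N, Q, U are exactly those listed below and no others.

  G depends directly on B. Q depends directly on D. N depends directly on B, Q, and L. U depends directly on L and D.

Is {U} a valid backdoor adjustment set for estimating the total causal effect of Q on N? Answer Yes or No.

No

Backdoor paths from Q to N (paths whose first edge points into Q):
  P1: Q <- D -> U <- L -> N
Condition 1 (no descendant of Q in the set): holds — descendants of Q are {N}; none are in {U}.
Condition 2 (every backdoor path blocked by {U}):
  P1: open — collider(s) U are conditioned on (or have a conditioned descendant) and no non-collider on the path is in the set.
{U} does not satisfy the backdoor criterion.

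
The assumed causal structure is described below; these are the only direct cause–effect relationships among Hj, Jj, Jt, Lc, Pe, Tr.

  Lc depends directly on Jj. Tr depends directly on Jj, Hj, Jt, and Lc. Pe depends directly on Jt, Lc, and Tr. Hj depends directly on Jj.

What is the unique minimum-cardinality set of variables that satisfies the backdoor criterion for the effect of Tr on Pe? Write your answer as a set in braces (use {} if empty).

Variables eligible for adjustment (non-descendants of Tr, excluding Tr and Pe): {Hj, Jj, Jt, Lc}.
Backdoor paths from Tr to Pe:
  P1: Tr <- Jt -> Pe
  P2: Tr <- Jj -> Lc -> Pe
  P3: Tr <- Hj <- Jj -> Lc -> Pe
  P4: Tr <- Lc -> Pe
The empty set is not sufficient: P1 (Tr <- Jt -> Pe) has no collider blocking it and no conditioned non-collider, so it is open.
Try {Jt, Lc}:
  P1: blocked at fork node Jt ∈ conditioning set.
  P2: blocked at chain node Lc ∈ conditioning set.
  P3: blocked at chain node Lc ∈ conditioning set.
  P4: blocked at fork node Lc ∈ conditioning set.
{Jt, Lc} contains no descendant of Tr and blocks every backdoor path.
Every element of {Jt, Lc} is needed (dropping Jt leaves P1 open; dropping Lc leaves P2 open), so no proper subset is valid.
Among all size-2 subsets of the eligible variables, only {Jt, Lc} blocks every backdoor path, so it is the unique smallest valid adjustment set.

{Jt, Lc}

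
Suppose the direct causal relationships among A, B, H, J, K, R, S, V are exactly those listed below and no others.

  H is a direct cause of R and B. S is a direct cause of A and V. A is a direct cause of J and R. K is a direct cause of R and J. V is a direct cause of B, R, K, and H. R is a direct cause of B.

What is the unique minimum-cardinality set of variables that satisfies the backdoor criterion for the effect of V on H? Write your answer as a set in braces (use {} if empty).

{}

Variables eligible for adjustment (non-descendants of V, excluding V and H): {A, S}.
Backdoor paths from V to H:
  P1: V <- S -> A -> J <- K -> R <- H
  P2: V <- S -> A -> J <- K -> R -> B <- H
  P3: V <- S -> A -> R <- H
  P4: V <- S -> A -> R -> B <- H
Each backdoor path contains an unconditioned collider, so every path is already blocked with the empty conditioning set:
  P1: blocked at collider J (neither it nor any descendant is in the conditioning set).
  P2: blocked at collider J (neither it nor any descendant is in the conditioning set).
  P3: blocked at collider R (neither it nor any descendant is in the conditioning set).
  P4: blocked at collider B (neither it nor any descendant is in the conditioning set).
The empty set is therefore the unique smallest valid set.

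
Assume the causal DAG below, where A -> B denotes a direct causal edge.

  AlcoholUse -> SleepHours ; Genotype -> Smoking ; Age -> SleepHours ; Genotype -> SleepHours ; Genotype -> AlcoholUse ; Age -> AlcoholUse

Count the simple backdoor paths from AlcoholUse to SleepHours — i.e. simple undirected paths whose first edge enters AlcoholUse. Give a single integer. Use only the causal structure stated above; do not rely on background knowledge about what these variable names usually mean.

A backdoor path from AlcoholUse to SleepHours is any simple undirected path whose first edge points into AlcoholUse (i.e. leaves AlcoholUse via a parent).
Parents of AlcoholUse: {Age, Genotype}.
Enumerating:
  P1: AlcoholUse <- Genotype -> SleepHours
  P2: AlcoholUse <- Age -> SleepHours
That exhausts the simple backdoor paths. Count: 2.

2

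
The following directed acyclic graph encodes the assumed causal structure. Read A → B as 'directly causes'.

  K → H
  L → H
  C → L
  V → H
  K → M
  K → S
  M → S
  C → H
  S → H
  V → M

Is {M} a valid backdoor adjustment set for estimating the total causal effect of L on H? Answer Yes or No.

Backdoor paths from L to H (paths whose first edge points into L):
  P1: L <- C -> H
Condition 1 (no descendant of L in the set): holds — descendants of L are {H}; none are in {M}.
Condition 2 (every backdoor path blocked by {M}):
  P1: open — no interior node is in the conditioning set.
{M} does not satisfy the backdoor criterion.

No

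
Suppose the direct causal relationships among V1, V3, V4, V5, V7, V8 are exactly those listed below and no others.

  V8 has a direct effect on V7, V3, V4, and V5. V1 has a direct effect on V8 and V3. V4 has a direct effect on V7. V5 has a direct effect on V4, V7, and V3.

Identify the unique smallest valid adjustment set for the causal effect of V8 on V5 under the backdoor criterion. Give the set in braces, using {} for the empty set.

{}

Variables eligible for adjustment (non-descendants of V8, excluding V8 and V5): {V1}.
Backdoor paths from V8 to V5:
  P1: V8 <- V1 -> V3 <- V5
Each backdoor path contains an unconditioned collider, so every path is already blocked with the empty conditioning set:
  P1: blocked at collider V3 (neither it nor any descendant is in the conditioning set).
The empty set is therefore the unique smallest valid set.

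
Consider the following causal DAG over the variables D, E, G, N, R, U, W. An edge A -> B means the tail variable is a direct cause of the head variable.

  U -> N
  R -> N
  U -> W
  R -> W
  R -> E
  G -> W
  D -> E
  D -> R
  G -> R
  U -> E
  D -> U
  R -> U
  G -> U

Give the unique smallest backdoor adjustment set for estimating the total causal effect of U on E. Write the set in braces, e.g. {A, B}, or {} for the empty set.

Variables eligible for adjustment (non-descendants of U, excluding U and E): {D, G, R}.
Backdoor paths from U to E:
  P1: U <- D -> R -> E
  P2: U <- D -> E
  P3: U <- G -> R <- D -> E
  P4: U <- G -> R -> E
  P5: U <- G -> W <- R <- D -> E
  P6: U <- G -> W <- R -> E
  P7: U <- R <- D -> E
  P8: U <- R -> E
The empty set is not sufficient: P1 (U <- D -> R -> E) has no collider blocking it and no conditioned non-collider, so it is open.
Try {D, R}:
  P1: blocked at fork node D ∈ conditioning set.
  P2: blocked at fork node D ∈ conditioning set.
  P3: blocked at fork node D ∈ conditioning set.
  P4: blocked at chain node R ∈ conditioning set.
  P5: blocked at collider W (neither it nor any descendant is in the conditioning set).
  P6: blocked at collider W (neither it nor any descendant is in the conditioning set).
  P7: blocked at chain node R ∈ conditioning set.
  P8: blocked at fork node R ∈ conditioning set.
{D, R} contains no descendant of U and blocks every backdoor path.
Every element of {D, R} is needed (dropping D leaves P2 open; dropping R leaves P4 open), so no proper subset is valid.
Among all size-2 subsets of the eligible variables, only {D, R} blocks every backdoor path, so it is the unique smallest valid adjustment set.

{D, R}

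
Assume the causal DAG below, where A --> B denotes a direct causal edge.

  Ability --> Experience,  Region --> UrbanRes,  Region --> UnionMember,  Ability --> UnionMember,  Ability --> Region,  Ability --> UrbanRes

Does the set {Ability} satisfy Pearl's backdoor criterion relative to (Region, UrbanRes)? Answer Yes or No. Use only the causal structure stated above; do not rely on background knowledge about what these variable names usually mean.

Backdoor paths from Region to UrbanRes (paths whose first edge points into Region):
  P1: Region <- Ability -> UrbanRes
Condition 1 (no descendant of Region in the set): holds — descendants of Region are {UnionMember, UrbanRes}; none are in {Ability}.
Condition 2 (every backdoor path blocked by {Ability}):
  P1: blocked at fork node Ability ∈ conditioning set.
{Ability} satisfies the backdoor criterion.

Yes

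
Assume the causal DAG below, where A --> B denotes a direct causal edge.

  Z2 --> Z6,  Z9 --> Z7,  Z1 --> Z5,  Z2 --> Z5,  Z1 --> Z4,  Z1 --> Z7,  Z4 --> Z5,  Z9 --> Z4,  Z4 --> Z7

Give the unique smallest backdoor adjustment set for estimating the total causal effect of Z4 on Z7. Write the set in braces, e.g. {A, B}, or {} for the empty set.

{Z1, Z9}

Variables eligible for adjustment (non-descendants of Z4, excluding Z4 and Z7): {Z1, Z2, Z6, Z9}.
Backdoor paths from Z4 to Z7:
  P1: Z4 <- Z9 -> Z7
  P2: Z4 <- Z1 -> Z7
The empty set is not sufficient: P1 (Z4 <- Z9 -> Z7) has no collider blocking it and no conditioned non-collider, so it is open.
Try {Z1, Z9}:
  P1: blocked at fork node Z9 ∈ conditioning set.
  P2: blocked at fork node Z1 ∈ conditioning set.
{Z1, Z9} contains no descendant of Z4 and blocks every backdoor path.
Every element of {Z1, Z9} is needed (dropping Z1 leaves P2 open; dropping Z9 leaves P1 open), so no proper subset is valid.
Among all size-2 subsets of the eligible variables, only {Z1, Z9} blocks every backdoor path, so it is the unique smallest valid adjustment set.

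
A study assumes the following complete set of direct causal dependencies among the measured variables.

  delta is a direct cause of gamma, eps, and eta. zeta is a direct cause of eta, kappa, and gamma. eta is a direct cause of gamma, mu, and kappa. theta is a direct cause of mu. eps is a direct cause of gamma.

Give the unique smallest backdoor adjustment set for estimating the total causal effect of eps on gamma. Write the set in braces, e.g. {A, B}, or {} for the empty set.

{delta}

Variables eligible for adjustment (non-descendants of eps, excluding eps and gamma): {delta, eta, kappa, mu, theta, zeta}.
Backdoor paths from eps to gamma:
  P1: eps <- delta -> eta <- zeta -> gamma
  P2: eps <- delta -> eta -> gamma
  P3: eps <- delta -> eta -> kappa <- zeta -> gamma
  P4: eps <- delta -> gamma
The empty set is not sufficient: P2 (eps <- delta -> eta -> gamma) has no collider blocking it and no conditioned non-collider, so it is open.
Try {delta}:
  P1: blocked at fork node delta ∈ conditioning set.
  P2: blocked at fork node delta ∈ conditioning set.
  P3: blocked at fork node delta ∈ conditioning set.
  P4: blocked at fork node delta ∈ conditioning set.
{delta} contains no descendant of eps and blocks every backdoor path.
No other singleton works — e.g. {zeta} leaves P2 open — so {delta} is the unique smallest valid adjustment set.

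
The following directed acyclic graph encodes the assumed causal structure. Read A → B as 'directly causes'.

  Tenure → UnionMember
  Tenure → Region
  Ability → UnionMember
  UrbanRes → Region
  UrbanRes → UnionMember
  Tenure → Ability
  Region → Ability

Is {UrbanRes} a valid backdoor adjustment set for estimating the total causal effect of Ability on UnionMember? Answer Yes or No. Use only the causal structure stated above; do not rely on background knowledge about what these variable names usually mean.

No

Backdoor paths from Ability to UnionMember (paths whose first edge points into Ability):
  P1: Ability <- Tenure -> Region <- UrbanRes -> UnionMember
  P2: Ability <- Tenure -> UnionMember
  P3: Ability <- Region <- UrbanRes -> UnionMember
  P4: Ability <- Region <- Tenure -> UnionMember
Condition 1 (no descendant of Ability in the set): holds — descendants of Ability are {UnionMember}; none are in {UrbanRes}.
Condition 2 (every backdoor path blocked by {UrbanRes}):
  P1: blocked at collider Region (neither it nor any descendant is in the conditioning set).
  P2: open — no interior node is in the conditioning set.
  P3: blocked at fork node UrbanRes ∈ conditioning set.
  P4: open — no interior node is in the conditioning set.
{UrbanRes} does not satisfy the backdoor criterion.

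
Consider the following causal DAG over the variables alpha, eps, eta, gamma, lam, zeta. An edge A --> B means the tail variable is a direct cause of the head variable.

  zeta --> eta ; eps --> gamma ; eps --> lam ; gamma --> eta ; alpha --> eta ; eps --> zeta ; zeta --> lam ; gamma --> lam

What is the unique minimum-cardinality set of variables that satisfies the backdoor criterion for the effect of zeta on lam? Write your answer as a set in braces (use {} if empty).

Variables eligible for adjustment (non-descendants of zeta, excluding zeta and lam): {alpha, eps, gamma}.
Backdoor paths from zeta to lam:
  P1: zeta <- eps -> gamma -> lam
  P2: zeta <- eps -> lam
The empty set is not sufficient: P1 (zeta <- eps -> gamma -> lam) has no collider blocking it and no conditioned non-collider, so it is open.
Try {eps}:
  P1: blocked at fork node eps ∈ conditioning set.
  P2: blocked at fork node eps ∈ conditioning set.
{eps} contains no descendant of zeta and blocks every backdoor path.
No other singleton works — e.g. {alpha} leaves P1 open — so {eps} is the unique smallest valid adjustment set.

{eps}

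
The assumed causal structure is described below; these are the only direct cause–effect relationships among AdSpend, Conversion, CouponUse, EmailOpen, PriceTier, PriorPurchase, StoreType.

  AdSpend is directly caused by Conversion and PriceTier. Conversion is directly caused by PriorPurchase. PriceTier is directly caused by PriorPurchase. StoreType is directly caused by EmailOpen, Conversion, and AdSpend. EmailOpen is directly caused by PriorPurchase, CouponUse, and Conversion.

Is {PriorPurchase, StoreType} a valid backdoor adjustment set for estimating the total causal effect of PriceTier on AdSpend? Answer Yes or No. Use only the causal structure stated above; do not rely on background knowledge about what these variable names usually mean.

Backdoor paths from PriceTier to AdSpend (paths whose first edge points into PriceTier):
  P1: PriceTier <- PriorPurchase -> Conversion -> AdSpend
  P2: PriceTier <- PriorPurchase -> Conversion -> EmailOpen -> StoreType <- AdSpend
  P3: PriceTier <- PriorPurchase -> Conversion -> StoreType <- AdSpend
  P4: PriceTier <- PriorPurchase -> EmailOpen <- Conversion -> AdSpend
  P5: PriceTier <- PriorPurchase -> EmailOpen <- Conversion -> StoreType <- AdSpend
  P6: PriceTier <- PriorPurchase -> EmailOpen -> StoreType <- Conversion -> AdSpend
  P7: PriceTier <- PriorPurchase -> EmailOpen -> StoreType <- AdSpend
Condition 1 (no descendant of PriceTier in the set): FAILS — StoreType is a descendant of PriceTier.
Condition 2 (every backdoor path blocked by {PriorPurchase, StoreType}):
  P1: blocked at fork node PriorPurchase ∈ conditioning set.
  P2: blocked at fork node PriorPurchase ∈ conditioning set.
  P3: blocked at fork node PriorPurchase ∈ conditioning set.
  P4: blocked at fork node PriorPurchase ∈ conditioning set.
  P5: blocked at fork node PriorPurchase ∈ conditioning set.
  P6: blocked at fork node PriorPurchase ∈ conditioning set.
  P7: blocked at fork node PriorPurchase ∈ conditioning set.
{PriorPurchase, StoreType} does not satisfy the backdoor criterion.

No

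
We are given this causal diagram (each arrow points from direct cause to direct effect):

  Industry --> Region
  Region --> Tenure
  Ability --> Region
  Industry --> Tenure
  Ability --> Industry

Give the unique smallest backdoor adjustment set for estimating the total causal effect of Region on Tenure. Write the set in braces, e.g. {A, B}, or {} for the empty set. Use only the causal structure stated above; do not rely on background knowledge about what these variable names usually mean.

{Industry}

Variables eligible for adjustment (non-descendants of Region, excluding Region and Tenure): {Ability, Industry}.
Backdoor paths from Region to Tenure:
  P1: Region <- Ability -> Industry -> Tenure
  P2: Region <- Industry -> Tenure
The empty set is not sufficient: P1 (Region <- Ability -> Industry -> Tenure) has no collider blocking it and no conditioned non-collider, so it is open.
Try {Industry}:
  P1: blocked at chain node Industry ∈ conditioning set.
  P2: blocked at fork node Industry ∈ conditioning set.
{Industry} contains no descendant of Region and blocks every backdoor path.
No other singleton works — e.g. {Ability} leaves P2 open — so {Industry} is the unique smallest valid adjustment set.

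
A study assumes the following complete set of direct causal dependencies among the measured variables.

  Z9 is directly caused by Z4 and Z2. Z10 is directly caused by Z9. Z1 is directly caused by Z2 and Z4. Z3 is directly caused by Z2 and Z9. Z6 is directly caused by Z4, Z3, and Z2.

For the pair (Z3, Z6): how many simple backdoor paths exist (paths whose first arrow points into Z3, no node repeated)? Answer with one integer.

A backdoor path from Z3 to Z6 is any simple undirected path whose first edge points into Z3 (i.e. leaves Z3 via a parent).
Parents of Z3: {Z2, Z9}.
Enumerating:
  P1: Z3 <- Z2 -> Z9 <- Z4 -> Z6
  P2: Z3 <- Z2 -> Z1 <- Z4 -> Z6
  P3: Z3 <- Z2 -> Z6
  P4: Z3 <- Z9 <- Z2 -> Z1 <- Z4 -> Z6
  P5: Z3 <- Z9 <- Z2 -> Z6
  P6: Z3 <- Z9 <- Z4 -> Z1 <- Z2 -> Z6
  P7: Z3 <- Z9 <- Z4 -> Z6
That exhausts the simple backdoor paths. Count: 7.

7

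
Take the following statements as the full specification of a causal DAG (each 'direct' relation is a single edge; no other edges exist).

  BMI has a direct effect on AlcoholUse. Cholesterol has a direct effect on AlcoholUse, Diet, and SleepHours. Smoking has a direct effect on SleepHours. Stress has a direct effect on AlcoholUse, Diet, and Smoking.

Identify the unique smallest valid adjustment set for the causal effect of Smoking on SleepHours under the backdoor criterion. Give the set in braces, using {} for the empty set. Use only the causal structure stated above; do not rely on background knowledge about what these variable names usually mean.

Variables eligible for adjustment (non-descendants of Smoking, excluding Smoking and SleepHours): {AlcoholUse, BMI, Cholesterol, Diet, Stress}.
Backdoor paths from Smoking to SleepHours:
  P1: Smoking <- Stress -> Diet <- Cholesterol -> SleepHours
  P2: Smoking <- Stress -> AlcoholUse <- Cholesterol -> SleepHours
Each backdoor path contains an unconditioned collider, so every path is already blocked with the empty conditioning set:
  P1: blocked at collider Diet (neither it nor any descendant is in the conditioning set).
  P2: blocked at collider AlcoholUse (neither it nor any descendant is in the conditioning set).
The empty set is therefore the unique smallest valid set.

{}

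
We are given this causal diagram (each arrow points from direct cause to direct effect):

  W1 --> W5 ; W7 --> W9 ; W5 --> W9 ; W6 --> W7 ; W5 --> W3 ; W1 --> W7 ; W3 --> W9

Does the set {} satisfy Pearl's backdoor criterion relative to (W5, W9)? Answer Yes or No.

No

Backdoor paths from W5 to W9 (paths whose first edge points into W5):
  P1: W5 <- W1 -> W7 -> W9
Condition 1 (no descendant of W5 in the set): holds — descendants of W5 are {W3, W9}; none are in {}.
Condition 2 (every backdoor path blocked by {}):
  P1: open — no interior node is in the conditioning set.
{} does not satisfy the backdoor criterion.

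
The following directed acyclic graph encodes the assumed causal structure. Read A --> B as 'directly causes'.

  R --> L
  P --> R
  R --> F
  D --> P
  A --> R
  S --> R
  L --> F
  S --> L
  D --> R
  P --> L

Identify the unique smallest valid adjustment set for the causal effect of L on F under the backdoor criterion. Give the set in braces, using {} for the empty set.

{R}

Variables eligible for adjustment (non-descendants of L, excluding L and F): {A, D, P, R, S}.
Backdoor paths from L to F:
  P1: L <- P <- D -> R -> F
  P2: L <- P -> R -> F
  P3: L <- S -> R -> F
  P4: L <- R -> F
The empty set is not sufficient: P1 (L <- P <- D -> R -> F) has no collider blocking it and no conditioned non-collider, so it is open.
Try {R}:
  P1: blocked at chain node R ∈ conditioning set.
  P2: blocked at chain node R ∈ conditioning set.
  P3: blocked at chain node R ∈ conditioning set.
  P4: blocked at fork node R ∈ conditioning set.
{R} contains no descendant of L and blocks every backdoor path.
No other singleton works — e.g. {D} leaves P2 open — so {R} is the unique smallest valid adjustment set.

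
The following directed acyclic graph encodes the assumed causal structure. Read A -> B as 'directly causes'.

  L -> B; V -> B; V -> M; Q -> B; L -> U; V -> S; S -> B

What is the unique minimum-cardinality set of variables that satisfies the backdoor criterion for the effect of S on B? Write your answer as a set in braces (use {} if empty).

{V}

Variables eligible for adjustment (non-descendants of S, excluding S and B): {L, M, Q, U, V}.
Backdoor paths from S to B:
  P1: S <- V -> B
The empty set is not sufficient: P1 (S <- V -> B) has no collider blocking it and no conditioned non-collider, so it is open.
Try {V}:
  P1: blocked at fork node V ∈ conditioning set.
{V} contains no descendant of S and blocks every backdoor path.
No other singleton works — e.g. {Q} leaves P1 open — so {V} is the unique smallest valid adjustment set.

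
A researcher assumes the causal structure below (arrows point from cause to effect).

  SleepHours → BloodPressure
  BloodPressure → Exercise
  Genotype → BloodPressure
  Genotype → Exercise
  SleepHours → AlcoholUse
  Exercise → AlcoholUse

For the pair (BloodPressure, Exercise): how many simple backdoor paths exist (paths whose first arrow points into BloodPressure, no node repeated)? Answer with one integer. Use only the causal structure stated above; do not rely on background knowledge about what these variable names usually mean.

2

A backdoor path from BloodPressure to Exercise is any simple undirected path whose first edge points into BloodPressure (i.e. leaves BloodPressure via a parent).
Parents of BloodPressure: {Genotype, SleepHours}.
Enumerating:
  P1: BloodPressure <- Genotype -> Exercise
  P2: BloodPressure <- SleepHours -> AlcoholUse <- Exercise
That exhausts the simple backdoor paths. Count: 2.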